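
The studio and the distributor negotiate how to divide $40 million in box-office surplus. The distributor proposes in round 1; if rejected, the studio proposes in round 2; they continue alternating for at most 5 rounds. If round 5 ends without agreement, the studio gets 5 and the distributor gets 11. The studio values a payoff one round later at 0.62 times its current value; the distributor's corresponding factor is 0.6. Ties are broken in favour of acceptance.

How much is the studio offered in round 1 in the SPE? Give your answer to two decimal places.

Solve by backward induction from round 5.
Round 5 (the distributor proposes): the studio gets 5 if talks fail, so the distributor offers 5 and keeps 35.
Round 4 (the studio proposes): the distributor can get 35 next round, worth 0.6 × 35 = 21 now. The studio offers 21 and keeps 40 − 21 = 19.
Round 3 (the distributor proposes): the studio can get 19 next round, worth 0.62 × 19 = 11.78 now; the distributor offers that and keeps 28.22.
Round 2 (the studio proposes): the distributor can get 28.22 next round, worth 0.6 × 28.22 = 16.932 now; the studio offers that and keeps 23.068.
Round 1 (the distributor proposes): the studio can get 23.068 next round, worth 0.62 × 23.068 = 14.30216 now. The distributor offers 14.30216 and keeps 40 − 14.30216 = 25.69784.

14.30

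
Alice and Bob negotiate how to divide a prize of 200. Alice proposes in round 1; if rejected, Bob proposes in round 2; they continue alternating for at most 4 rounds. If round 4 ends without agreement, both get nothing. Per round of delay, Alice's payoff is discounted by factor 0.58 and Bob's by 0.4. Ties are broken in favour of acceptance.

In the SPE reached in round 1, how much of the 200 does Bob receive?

52.16

Work backward from the last round.
Round 4 (Bob proposes): rejection yields 0 for Alice; Bob offers 0 and keeps 200.
Round 3 (Alice proposes): Bob can get 200 next round, worth 0.4 × 200 = 80 now; Alice offers that and keeps 120.
Round 2 (Bob proposes): Alice can get 120 next round, worth 0.58 × 120 = 69.6 now; Bob offers that and keeps 130.4.
Round 1 (Alice proposes): Bob can get 130.4 next round, worth 0.4 × 130.4 = 52.16 now. Alice offers 52.16 and keeps 200 − 52.16 = 147.84.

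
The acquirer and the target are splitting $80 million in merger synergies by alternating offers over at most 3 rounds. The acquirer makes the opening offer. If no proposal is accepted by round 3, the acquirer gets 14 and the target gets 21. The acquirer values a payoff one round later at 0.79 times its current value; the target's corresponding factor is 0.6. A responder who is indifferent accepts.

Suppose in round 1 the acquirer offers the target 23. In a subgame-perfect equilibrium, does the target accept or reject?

Accept

Round 3 (the acquirer proposes): the target gets 21 if talks fail, so the acquirer offers 21 and keeps 59.
Round 2 (the target proposes): the acquirer can get 59 next round, worth 0.79 × 59 = 46.61 now, so the target offers 46.61, keeping 33.39.
So by rejecting in round 1, the target gets 33.39 next round, worth 0.6 × 33.39 = 20.034 now.
Offer 23 ≥ 20.034, so the target accepts.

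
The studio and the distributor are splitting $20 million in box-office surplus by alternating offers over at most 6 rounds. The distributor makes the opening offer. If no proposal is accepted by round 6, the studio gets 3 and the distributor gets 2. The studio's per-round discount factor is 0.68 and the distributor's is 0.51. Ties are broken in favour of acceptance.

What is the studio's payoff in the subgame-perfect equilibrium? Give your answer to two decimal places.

Round 6 (the studio proposes): the distributor gets 2 if talks fail, so the studio offers 2 and keeps 18.
Round 5 (the distributor proposes): the studio can get 18 next round, worth 0.68 × 18 = 12.24 now; the distributor offers that and keeps 7.76.
Round 4 (the studio proposes): the distributor can get 7.76 next round, worth 0.51 × 7.76 = 3.9576 now; the studio offers that and keeps 16.0424.
Round 3 (the distributor proposes): the studio can get 16.0424 next round, worth 0.68 × 16.0424 = 10.908832 now; the distributor offers that and keeps 9.091168.
Round 2 (the studio proposes): the distributor can get 9.091168 next round, worth 0.51 × 9.091168 = 4.63649568 now; the studio offers that and keeps 15.36350432.
Round 1 (the distributor proposes): the studio can get 15.36350432 next round, worth 0.68 × 15.36350432 = 10.4471829376 now; the distributor offers that and keeps 9.5528170624.

10.45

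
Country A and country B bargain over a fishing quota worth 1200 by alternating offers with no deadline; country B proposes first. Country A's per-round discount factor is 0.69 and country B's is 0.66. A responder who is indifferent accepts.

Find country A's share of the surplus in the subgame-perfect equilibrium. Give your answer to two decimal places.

516.93

Let x be country B's share when country B proposes and y be country A's share when country A proposes.
Country A accepts iff offered ≥ 0.69·y, so x = 1200 − 0.69y. Symmetrically y = 1200 − 0.66x.
Substituting: x = 1200 − 0.69(1200 − 0.66x), giving x(1 − 0.66·0.69) = 1200(1 − 0.69).
So x = 1200 × 0.31 / 0.5446 ≈ 683.0701, and country A receives 1200 − x ≈ 516.9299.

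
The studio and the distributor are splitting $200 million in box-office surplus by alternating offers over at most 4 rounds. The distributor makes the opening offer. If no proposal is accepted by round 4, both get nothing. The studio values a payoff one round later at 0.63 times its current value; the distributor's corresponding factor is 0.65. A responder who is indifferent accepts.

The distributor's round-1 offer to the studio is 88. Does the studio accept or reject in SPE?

Work out the studio's continuation value if the offer is rejected.
Round 4 (the studio proposes): the distributor will accept anything ≥ 0, so the studio offers 0 and keeps 200.
Round 3 (the distributor proposes): the studio can get 200 next round, worth 0.63 × 200 = 126 now; the distributor offers that and keeps 74.
Round 2 (the studio proposes): the distributor can get 74 next round, worth 0.65 × 74 = 48.1 now. The studio offers 48.1 and keeps 200 − 48.1 = 151.9.
So by rejecting in round 1, the studio gets 151.9 next round, worth 0.63 × 151.9 = 95.697 now.
Offer 88 < 95.697, so the studio rejects.

Reject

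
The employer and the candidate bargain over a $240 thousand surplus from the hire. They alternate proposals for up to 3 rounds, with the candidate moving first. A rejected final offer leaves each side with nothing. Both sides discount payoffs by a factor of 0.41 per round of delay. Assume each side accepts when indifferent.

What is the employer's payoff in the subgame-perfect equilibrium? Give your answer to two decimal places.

Round 3 (the candidate proposes): the employer will accept anything ≥ 0, so the candidate offers 0 and keeps 240.
Round 2 (the employer proposes): the candidate can get 240 next round, worth 0.41 × 240 = 98.4 now. The employer offers 98.4 and keeps 240 − 98.4 = 141.6.
Round 1 (the candidate proposes): the employer can get 141.6 next round, worth 0.41 × 141.6 = 58.056 now; the candidate offers that and keeps 181.944.

58.06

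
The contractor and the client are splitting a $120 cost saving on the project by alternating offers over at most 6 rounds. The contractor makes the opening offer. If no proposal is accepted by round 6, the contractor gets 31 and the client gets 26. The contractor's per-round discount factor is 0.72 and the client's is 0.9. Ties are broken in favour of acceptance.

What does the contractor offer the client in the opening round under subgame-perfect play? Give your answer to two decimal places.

83.47

By backward induction:
Round 6 (the client proposes): the contractor gets 31 if talks fail, so the client offers 31 and keeps 89.
Round 5 (the contractor proposes): the client can get 89 next round, worth 0.9 × 89 = 80.1 now. The contractor offers 80.1 and keeps 120 − 80.1 = 39.9.
Round 4 (the client proposes): the contractor can get 39.9 next round, worth 0.72 × 39.9 = 28.728 now, so the client offers 28.728, keeping 91.272.
Round 3 (the contractor proposes): the client can get 91.272 next round, worth 0.9 × 91.272 = 82.1448 now, so the contractor offers 82.1448, keeping 37.8552.
Round 2 (the client proposes): the contractor can get 37.8552 next round, worth 0.72 × 37.8552 = 27.255744 now, so the client offers 27.255744, keeping 92.744256.
Round 1 (the contractor proposes): the client can get 92.744256 next round, worth 0.9 × 92.744256 = 83.4698304 now. The contractor offers 83.4698304 and keeps 120 − 83.4698304 = 36.5301696.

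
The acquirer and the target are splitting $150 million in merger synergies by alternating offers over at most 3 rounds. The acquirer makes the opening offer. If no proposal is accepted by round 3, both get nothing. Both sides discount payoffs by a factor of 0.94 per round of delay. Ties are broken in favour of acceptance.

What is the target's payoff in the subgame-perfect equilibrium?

8.46

Round 3 (the acquirer proposes): the target will accept anything ≥ 0, so the acquirer offers 0 and keeps 150.
Round 2 (the target proposes): the acquirer can get 150 next round, worth 0.94 × 150 = 141 now. The target offers 141 and keeps 150 − 141 = 9.
Round 1 (the acquirer proposes): the target can get 9 next round, worth 0.94 × 9 = 8.46 now, so the acquirer offers 8.46, keeping 141.54.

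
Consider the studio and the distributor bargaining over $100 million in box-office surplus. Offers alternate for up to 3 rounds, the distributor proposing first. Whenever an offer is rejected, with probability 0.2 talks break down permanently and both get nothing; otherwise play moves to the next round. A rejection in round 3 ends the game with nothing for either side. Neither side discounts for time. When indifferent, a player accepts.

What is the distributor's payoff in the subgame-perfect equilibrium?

Round 3 (the distributor proposes): rejection yields 0 for the studio; the distributor offers 0 and keeps 100.
Round 2 (the studio proposes): rejecting gives the distributor an expected 0.8 × 100 = 80; the studio offers that and keeps 20.
Round 1 (the distributor proposes): rejecting gives the studio an expected 0.8 × 20 = 16. The distributor offers 16 and keeps 100 − 16 = 84.

84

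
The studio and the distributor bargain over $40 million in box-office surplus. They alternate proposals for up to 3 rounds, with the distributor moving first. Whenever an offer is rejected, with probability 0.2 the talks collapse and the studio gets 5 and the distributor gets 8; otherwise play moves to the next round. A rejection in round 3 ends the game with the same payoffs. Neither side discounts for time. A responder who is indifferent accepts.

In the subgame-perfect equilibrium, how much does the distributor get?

Round 3 (the distributor proposes): the studio gets 5 if talks fail, so the distributor offers 5 and keeps 35.
Round 2 (the studio proposes): rejecting gives the distributor an expected 0.8 × 35 + 0.2 × 8 = 29.6; the studio offers that and keeps 10.4.
Round 1 (the distributor proposes): rejecting gives the studio an expected 0.8 × 10.4 + 0.2 × 5 = 9.32, so the distributor offers 9.32, keeping 30.68.

30.68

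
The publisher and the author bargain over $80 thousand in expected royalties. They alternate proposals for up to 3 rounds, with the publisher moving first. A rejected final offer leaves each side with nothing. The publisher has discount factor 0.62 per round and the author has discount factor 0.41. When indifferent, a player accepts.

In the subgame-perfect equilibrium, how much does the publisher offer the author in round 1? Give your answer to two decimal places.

Round 3 (the publisher proposes): the author will accept anything ≥ 0, so the publisher offers 0 and keeps 80.
Round 2 (the author proposes): the publisher can get 80 next round, worth 0.62 × 80 = 49.6 now; the author offers that and keeps 30.4.
Round 1 (the publisher proposes): the author can get 30.4 next round, worth 0.41 × 30.4 = 12.464 now, so the publisher offers 12.464, keeping 67.536.

12.46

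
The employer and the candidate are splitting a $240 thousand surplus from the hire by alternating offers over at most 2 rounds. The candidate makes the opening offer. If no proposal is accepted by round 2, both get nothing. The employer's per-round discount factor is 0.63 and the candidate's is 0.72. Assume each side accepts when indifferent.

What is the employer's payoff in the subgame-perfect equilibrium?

151.2

Work backward from the last round.
Round 2 (the employer proposes): the candidate will accept anything ≥ 0, so the employer offers 0 and keeps 240.
Round 1 (the candidate proposes): the employer can get 240 next round, worth 0.63 × 240 = 151.2 now. The candidate offers 151.2 and keeps 240 − 151.2 = 88.8.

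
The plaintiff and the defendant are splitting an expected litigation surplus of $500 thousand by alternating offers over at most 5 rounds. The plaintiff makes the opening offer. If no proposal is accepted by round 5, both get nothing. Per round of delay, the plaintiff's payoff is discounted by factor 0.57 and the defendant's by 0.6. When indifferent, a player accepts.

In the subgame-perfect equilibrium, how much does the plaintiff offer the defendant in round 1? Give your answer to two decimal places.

173.12

Round 5 (the plaintiff proposes): the defendant will accept anything ≥ 0, so the plaintiff offers 0 and keeps 500.
Round 4 (the defendant proposes): the plaintiff can get 500 next round, worth 0.57 × 500 = 285 now; the defendant offers that and keeps 215.
Round 3 (the plaintiff proposes): the defendant can get 215 next round, worth 0.6 × 215 = 129 now; the plaintiff offers that and keeps 371.
Round 2 (the defendant proposes): the plaintiff can get 371 next round, worth 0.57 × 371 = 211.47 now. The defendant offers 211.47 and keeps 500 − 211.47 = 288.53.
Round 1 (the plaintiff proposes): the defendant can get 288.53 next round, worth 0.6 × 288.53 = 173.118 now; the plaintiff offers that and keeps 326.882.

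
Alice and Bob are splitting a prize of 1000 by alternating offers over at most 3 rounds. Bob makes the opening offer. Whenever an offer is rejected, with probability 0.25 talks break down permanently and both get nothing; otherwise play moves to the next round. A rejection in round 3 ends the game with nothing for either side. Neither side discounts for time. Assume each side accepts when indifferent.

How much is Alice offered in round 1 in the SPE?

Round 3 (Bob proposes): Alice will accept anything ≥ 0, so Bob offers 0 and keeps 1000.
Round 2 (Alice proposes): rejecting gives Bob an expected 0.75 × 1000 = 750; Alice offers that and keeps 250.
Round 1 (Bob proposes): rejecting gives Alice an expected 0.75 × 250 = 187.5. Bob offers 187.5 and keeps 1000 − 187.5 = 812.5.

187.5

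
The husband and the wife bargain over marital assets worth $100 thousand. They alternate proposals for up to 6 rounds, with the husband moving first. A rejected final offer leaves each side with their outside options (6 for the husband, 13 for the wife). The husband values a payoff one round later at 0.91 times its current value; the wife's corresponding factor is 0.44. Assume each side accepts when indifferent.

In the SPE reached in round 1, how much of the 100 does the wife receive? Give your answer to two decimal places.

Solve by backward induction from round 6.
Round 6 (the wife proposes): the husband gets 6 if talks fail, so the wife offers 6 and keeps 94.
Round 5 (the husband proposes): the wife can get 94 next round, worth 0.44 × 94 = 41.36 now; the husband offers that and keeps 58.64.
Round 4 (the wife proposes): the husband can get 58.64 next round, worth 0.91 × 58.64 = 53.3624 now, so the wife offers 53.3624, keeping 46.6376.
Round 3 (the husband proposes): the wife can get 46.6376 next round, worth 0.44 × 46.6376 = 20.520544 now, so the husband offers 20.520544, keeping 79.479456.
Round 2 (the wife proposes): the husband can get 79.479456 next round, worth 0.91 × 79.479456 = 72.32630496 now, so the wife offers 72.32630496, keeping 27.67369504.
Round 1 (the husband proposes): the wife can get 27.67369504 next round, worth 0.44 × 27.67369504 = 12.1764258176 now, so the husband offers 12.1764258176, keeping 87.8235741824.

12.18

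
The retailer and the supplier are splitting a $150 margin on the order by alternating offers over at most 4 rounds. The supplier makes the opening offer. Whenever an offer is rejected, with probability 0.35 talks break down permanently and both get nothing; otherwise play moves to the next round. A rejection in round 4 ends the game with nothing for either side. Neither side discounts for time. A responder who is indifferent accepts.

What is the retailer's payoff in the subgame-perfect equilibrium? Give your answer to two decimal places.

Round 4 (the retailer proposes): rejection yields 0 for the supplier; the retailer offers 0 and keeps 150.
Round 3 (the supplier proposes): rejecting gives the retailer an expected 0.65 × 150 = 97.5; the supplier offers that and keeps 52.5.
Round 2 (the retailer proposes): rejecting gives the supplier an expected 0.65 × 52.5 = 34.125; the retailer offers that and keeps 115.875.
Round 1 (the supplier proposes): rejecting gives the retailer an expected 0.65 × 115.875 = 75.31875; the supplier offers that and keeps 74.68125.

75.32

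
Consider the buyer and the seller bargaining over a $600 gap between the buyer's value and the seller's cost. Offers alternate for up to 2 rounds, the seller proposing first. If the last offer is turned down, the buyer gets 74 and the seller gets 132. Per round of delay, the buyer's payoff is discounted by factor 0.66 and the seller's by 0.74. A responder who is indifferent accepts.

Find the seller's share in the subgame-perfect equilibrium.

291.12

Solve by backward induction from round 2.
Round 2 (the buyer proposes): the seller gets 132 if talks fail, so the buyer offers 132 and keeps 468.
Round 1 (the seller proposes): the buyer can get 468 next round, worth 0.66 × 468 = 308.88 now, so the seller offers 308.88, keeping 291.12.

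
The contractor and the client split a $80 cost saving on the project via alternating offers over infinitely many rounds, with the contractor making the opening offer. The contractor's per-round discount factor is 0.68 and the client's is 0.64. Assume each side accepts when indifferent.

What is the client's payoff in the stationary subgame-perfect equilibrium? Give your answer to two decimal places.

In a stationary SPE each proposer offers the other exactly their discounted continuation value.
If the contractor keeps x when proposing and the client keeps y when proposing, then x = 80 − 0.64y and y = 80 − 0.68x.
Solving: x = 80(1 − 0.64) / (1 − 0.68·0.64) = 28.8 / 0.5648 ≈ 50.9915.
The client gets 80 − 50.9915 ≈ 29.0085.

29.01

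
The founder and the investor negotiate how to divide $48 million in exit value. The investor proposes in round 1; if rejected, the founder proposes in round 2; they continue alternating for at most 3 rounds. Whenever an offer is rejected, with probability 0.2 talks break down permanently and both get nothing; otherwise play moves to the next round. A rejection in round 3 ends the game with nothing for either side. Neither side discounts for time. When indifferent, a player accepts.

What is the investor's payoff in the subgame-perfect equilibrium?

By backward induction:
Round 3 (the investor proposes): the founder will accept anything ≥ 0, so the investor offers 0 and keeps 48.
Round 2 (the founder proposes): rejecting gives the investor an expected 0.8 × 48 = 38.4; the founder offers that and keeps 9.6.
Round 1 (the investor proposes): rejecting gives the founder an expected 0.8 × 9.6 = 7.68. The investor offers 7.68 and keeps 48 − 7.68 = 40.32.

40.32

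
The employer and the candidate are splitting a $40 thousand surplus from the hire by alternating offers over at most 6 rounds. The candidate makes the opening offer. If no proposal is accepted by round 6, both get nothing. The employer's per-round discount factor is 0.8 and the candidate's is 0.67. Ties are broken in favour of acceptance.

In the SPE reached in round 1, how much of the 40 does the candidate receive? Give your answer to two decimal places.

14.59

Solve by backward induction from round 6.
Round 6 (the employer proposes): the candidate will accept anything ≥ 0, so the employer offers 0 and keeps 40.
Round 5 (the candidate proposes): the employer can get 40 next round, worth 0.8 × 40 = 32 now. The candidate offers 32 and keeps 40 − 32 = 8.
Round 4 (the employer proposes): the candidate can get 8 next round, worth 0.67 × 8 = 5.36 now, so the employer offers 5.36, keeping 34.64.
Round 3 (the candidate proposes): the employer can get 34.64 next round, worth 0.8 × 34.64 = 27.712 now, so the candidate offers 27.712, keeping 12.288.
Round 2 (the employer proposes): the candidate can get 12.288 next round, worth 0.67 × 12.288 = 8.23296 now, so the employer offers 8.23296, keeping 31.76704.
Round 1 (the candidate proposes): the employer can get 31.76704 next round, worth 0.8 × 31.76704 = 25.413632 now. The candidate offers 25.413632 and keeps 40 − 25.413632 = 14.586368.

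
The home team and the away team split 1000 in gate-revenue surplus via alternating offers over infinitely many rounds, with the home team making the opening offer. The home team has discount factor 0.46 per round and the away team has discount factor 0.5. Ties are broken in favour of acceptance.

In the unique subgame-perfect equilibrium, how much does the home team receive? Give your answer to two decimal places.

649.35

Let x be the home team's share when the home team proposes and y be the away team's share when the away team proposes.
The away team accepts iff offered ≥ 0.5·y, so x = 1000 − 0.5y. Symmetrically y = 1000 − 0.46x.
Substituting: x = 1000 − 0.5(1000 − 0.46x), giving x(1 − 0.46·0.5) = 1000(1 − 0.5).
So x = 1000 × 0.5 / 0.77 ≈ 649.3506, and the away team receives 1000 − x ≈ 350.6494.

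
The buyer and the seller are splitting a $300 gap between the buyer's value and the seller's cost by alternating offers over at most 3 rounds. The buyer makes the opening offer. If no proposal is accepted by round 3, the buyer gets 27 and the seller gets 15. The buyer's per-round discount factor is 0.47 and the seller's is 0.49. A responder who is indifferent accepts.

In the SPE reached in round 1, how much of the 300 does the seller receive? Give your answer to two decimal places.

81.36

Round 3 (the buyer proposes): the seller gets 15 if talks fail, so the buyer offers 15 and keeps 285.
Round 2 (the seller proposes): the buyer can get 285 next round, worth 0.47 × 285 = 133.95 now. The seller offers 133.95 and keeps 300 − 133.95 = 166.05.
Round 1 (the buyer proposes): the seller can get 166.05 next round, worth 0.49 × 166.05 = 81.3645 now. The buyer offers 81.3645 and keeps 300 − 81.3645 = 218.6355.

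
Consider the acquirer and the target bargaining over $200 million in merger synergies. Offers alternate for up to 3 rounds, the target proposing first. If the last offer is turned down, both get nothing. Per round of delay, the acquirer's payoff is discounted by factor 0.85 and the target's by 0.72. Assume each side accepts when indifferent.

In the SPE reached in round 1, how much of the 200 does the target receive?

152.4

Round 3 (the target proposes): the acquirer will accept anything ≥ 0, so the target offers 0 and keeps 200.
Round 2 (the acquirer proposes): the target can get 200 next round, worth 0.72 × 200 = 144 now; the acquirer offers that and keeps 56.
Round 1 (the target proposes): the acquirer can get 56 next round, worth 0.85 × 56 = 47.6 now. The target offers 47.6 and keeps 200 − 47.6 = 152.4.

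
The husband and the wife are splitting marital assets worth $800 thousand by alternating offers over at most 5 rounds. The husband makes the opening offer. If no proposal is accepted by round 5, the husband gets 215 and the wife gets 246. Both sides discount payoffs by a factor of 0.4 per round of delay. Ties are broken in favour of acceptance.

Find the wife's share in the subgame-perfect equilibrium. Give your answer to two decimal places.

By backward induction:
Round 5 (the husband proposes): the wife gets 246 if talks fail, so the husband offers 246 and keeps 554.
Round 4 (the wife proposes): the husband can get 554 next round, worth 0.4 × 554 = 221.6 now, so the wife offers 221.6, keeping 578.4.
Round 3 (the husband proposes): the wife can get 578.4 next round, worth 0.4 × 578.4 = 231.36 now. The husband offers 231.36 and keeps 800 − 231.36 = 568.64.
Round 2 (the wife proposes): the husband can get 568.64 next round, worth 0.4 × 568.64 = 227.456 now. The wife offers 227.456 and keeps 800 − 227.456 = 572.544.
Round 1 (the husband proposes): the wife can get 572.544 next round, worth 0.4 × 572.544 = 229.0176 now. The husband offers 229.0176 and keeps 800 − 229.0176 = 570.9824.

229.02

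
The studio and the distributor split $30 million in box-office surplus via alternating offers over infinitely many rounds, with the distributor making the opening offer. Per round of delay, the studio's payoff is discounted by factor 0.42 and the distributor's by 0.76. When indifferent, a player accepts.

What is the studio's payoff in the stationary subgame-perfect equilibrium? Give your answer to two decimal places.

In a stationary SPE each proposer offers the other exactly their discounted continuation value.
If the distributor keeps x when proposing and the studio keeps y when proposing, then x = 30 − 0.42y and y = 30 − 0.76x.
Solving: x = 30(1 − 0.42) / (1 − 0.76·0.42) = 17.4 / 0.6808 ≈ 25.5582.
The studio gets 30 − 25.5582 ≈ 4.4418.

4.44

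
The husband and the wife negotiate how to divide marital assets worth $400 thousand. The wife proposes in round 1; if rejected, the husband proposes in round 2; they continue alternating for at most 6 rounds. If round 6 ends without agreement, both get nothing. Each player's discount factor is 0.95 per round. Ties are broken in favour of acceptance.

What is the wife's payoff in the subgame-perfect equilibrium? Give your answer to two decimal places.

Solve by backward induction from round 6.
Round 6 (the husband proposes): the wife will accept anything ≥ 0, so the husband offers 0 and keeps 400.
Round 5 (the wife proposes): the husband can get 400 next round, worth 0.95 × 400 = 380 now, so the wife offers 380, keeping 20.
Round 4 (the husband proposes): the wife can get 20 next round, worth 0.95 × 20 = 19 now, so the husband offers 19, keeping 381.
Round 3 (the wife proposes): the husband can get 381 next round, worth 0.95 × 381 = 361.95 now, so the wife offers 361.95, keeping 38.05.
Round 2 (the husband proposes): the wife can get 38.05 next round, worth 0.95 × 38.05 = 36.1475 now, so the husband offers 36.1475, keeping 363.8525.
Round 1 (the wife proposes): the husband can get 363.8525 next round, worth 0.95 × 363.8525 = 345.659875 now; the wife offers that and keeps 54.340125.

54.34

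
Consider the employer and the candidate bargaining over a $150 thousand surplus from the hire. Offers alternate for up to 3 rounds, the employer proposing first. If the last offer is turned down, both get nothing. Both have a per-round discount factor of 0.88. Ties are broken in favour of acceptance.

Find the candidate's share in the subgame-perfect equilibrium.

Round 3 (the employer proposes): the candidate will accept anything ≥ 0, so the employer offers 0 and keeps 150.
Round 2 (the candidate proposes): the employer can get 150 next round, worth 0.88 × 150 = 132 now, so the candidate offers 132, keeping 18.
Round 1 (the employer proposes): the candidate can get 18 next round, worth 0.88 × 18 = 15.84 now. The employer offers 15.84 and keeps 150 − 15.84 = 134.16.

15.84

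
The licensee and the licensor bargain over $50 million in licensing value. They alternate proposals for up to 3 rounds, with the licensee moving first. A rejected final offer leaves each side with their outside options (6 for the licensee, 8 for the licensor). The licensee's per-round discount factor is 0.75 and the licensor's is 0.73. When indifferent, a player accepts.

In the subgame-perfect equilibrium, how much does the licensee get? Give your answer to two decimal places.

Work backward from the last round.
Round 3 (the licensee proposes): the licensor gets 8 if talks fail, so the licensee offers 8 and keeps 42.
Round 2 (the licensor proposes): the licensee can get 42 next round, worth 0.75 × 42 = 31.5 now; the licensor offers that and keeps 18.5.
Round 1 (the licensee proposes): the licensor can get 18.5 next round, worth 0.73 × 18.5 = 13.505 now, so the licensee offers 13.505, keeping 36.495.

36.50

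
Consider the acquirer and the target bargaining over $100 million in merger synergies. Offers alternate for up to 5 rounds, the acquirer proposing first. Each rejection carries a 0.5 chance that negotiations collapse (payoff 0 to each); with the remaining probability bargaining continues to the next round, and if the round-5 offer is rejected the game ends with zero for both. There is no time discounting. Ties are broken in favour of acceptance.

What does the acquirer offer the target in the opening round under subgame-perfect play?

31.25

Round 5 (the acquirer proposes): the target will accept anything ≥ 0, so the acquirer offers 0 and keeps 100.
Round 4 (the target proposes): rejecting gives the acquirer an expected 0.5 × 100 = 50. The target offers 50 and keeps 100 − 50 = 50.
Round 3 (the acquirer proposes): rejecting gives the target an expected 0.5 × 50 = 25. The acquirer offers 25 and keeps 100 − 25 = 75.
Round 2 (the target proposes): rejecting gives the acquirer an expected 0.5 × 75 = 37.5; the target offers that and keeps 62.5.
Round 1 (the acquirer proposes): rejecting gives the target an expected 0.5 × 62.5 = 31.25; the acquirer offers that and keeps 68.75.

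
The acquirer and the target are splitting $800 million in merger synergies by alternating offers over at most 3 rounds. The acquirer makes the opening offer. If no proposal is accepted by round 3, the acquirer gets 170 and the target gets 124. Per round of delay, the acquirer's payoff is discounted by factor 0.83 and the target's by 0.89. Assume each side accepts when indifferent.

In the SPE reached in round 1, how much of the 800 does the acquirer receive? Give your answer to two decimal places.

587.36

Solve by backward induction from round 3.
Round 3 (the acquirer proposes): the target gets 124 if talks fail, so the acquirer offers 124 and keeps 676.
Round 2 (the target proposes): the acquirer can get 676 next round, worth 0.83 × 676 = 561.08 now; the target offers that and keeps 238.92.
Round 1 (the acquirer proposes): the target can get 238.92 next round, worth 0.89 × 238.92 = 212.6388 now; the acquirer offers that and keeps 587.3612.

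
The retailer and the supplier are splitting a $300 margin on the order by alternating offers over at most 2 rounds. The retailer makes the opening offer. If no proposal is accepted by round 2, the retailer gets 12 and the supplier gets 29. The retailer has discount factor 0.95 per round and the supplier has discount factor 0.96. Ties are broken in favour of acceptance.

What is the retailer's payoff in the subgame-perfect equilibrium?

23.52

Round 2 (the supplier proposes): the retailer gets 12 if talks fail, so the supplier offers 12 and keeps 288.
Round 1 (the retailer proposes): the supplier can get 288 next round, worth 0.96 × 288 = 276.48 now. The retailer offers 276.48 and keeps 300 − 276.48 = 23.52.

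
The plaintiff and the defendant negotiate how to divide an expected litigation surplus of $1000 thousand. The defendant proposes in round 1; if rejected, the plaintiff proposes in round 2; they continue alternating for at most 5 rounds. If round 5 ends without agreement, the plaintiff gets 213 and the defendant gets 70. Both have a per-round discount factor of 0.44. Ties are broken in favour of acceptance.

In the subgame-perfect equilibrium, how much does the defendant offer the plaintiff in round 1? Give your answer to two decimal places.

302.09

Round 5 (the defendant proposes): the plaintiff gets 213 if talks fail, so the defendant offers 213 and keeps 787.
Round 4 (the plaintiff proposes): the defendant can get 787 next round, worth 0.44 × 787 = 346.28 now, so the plaintiff offers 346.28, keeping 653.72.
Round 3 (the defendant proposes): the plaintiff can get 653.72 next round, worth 0.44 × 653.72 = 287.6368 now; the defendant offers that and keeps 712.3632.
Round 2 (the plaintiff proposes): the defendant can get 712.3632 next round, worth 0.44 × 712.3632 = 313.439808 now. The plaintiff offers 313.439808 and keeps 1000 − 313.439808 = 686.560192.
Round 1 (the defendant proposes): the plaintiff can get 686.560192 next round, worth 0.44 × 686.560192 = 302.08648448 now; the defendant offers that and keeps 697.91351552.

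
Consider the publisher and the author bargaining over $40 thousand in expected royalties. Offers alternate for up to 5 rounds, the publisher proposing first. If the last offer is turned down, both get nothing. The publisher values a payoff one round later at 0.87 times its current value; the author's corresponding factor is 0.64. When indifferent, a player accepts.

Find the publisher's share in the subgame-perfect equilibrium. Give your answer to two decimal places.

Round 5 (the publisher proposes): the author will accept anything ≥ 0, so the publisher offers 0 and keeps 40.
Round 4 (the author proposes): the publisher can get 40 next round, worth 0.87 × 40 = 34.8 now, so the author offers 34.8, keeping 5.2.
Round 3 (the publisher proposes): the author can get 5.2 next round, worth 0.64 × 5.2 = 3.328 now. The publisher offers 3.328 and keeps 40 − 3.328 = 36.672.
Round 2 (the author proposes): the publisher can get 36.672 next round, worth 0.87 × 36.672 = 31.90464 now. The author offers 31.90464 and keeps 40 − 31.90464 = 8.09536.
Round 1 (the publisher proposes): the author can get 8.09536 next round, worth 0.64 × 8.09536 = 5.1810304 now; the publisher offers that and keeps 34.8189696.

34.82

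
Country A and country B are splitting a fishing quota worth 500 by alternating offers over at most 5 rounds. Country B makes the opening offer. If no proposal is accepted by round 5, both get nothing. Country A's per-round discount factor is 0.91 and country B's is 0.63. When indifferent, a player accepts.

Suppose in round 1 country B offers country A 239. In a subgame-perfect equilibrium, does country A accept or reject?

Reject

Round 5 (country B proposes): country A will accept anything ≥ 0, so country B offers 0 and keeps 500.
Round 4 (country A proposes): country B can get 500 next round, worth 0.63 × 500 = 315 now; country A offers that and keeps 185.
Round 3 (country B proposes): country A can get 185 next round, worth 0.91 × 185 = 168.35 now; country B offers that and keeps 331.65.
Round 2 (country A proposes): country B can get 331.65 next round, worth 0.63 × 331.65 = 208.9395 now. Country A offers 208.9395 and keeps 500 − 208.9395 = 291.0605.
So by rejecting in round 1, country A gets 291.0605 next round, worth 0.91 × 291.0605 = 264.865055 now.
Offer 239 < 264.865055, so country A rejects.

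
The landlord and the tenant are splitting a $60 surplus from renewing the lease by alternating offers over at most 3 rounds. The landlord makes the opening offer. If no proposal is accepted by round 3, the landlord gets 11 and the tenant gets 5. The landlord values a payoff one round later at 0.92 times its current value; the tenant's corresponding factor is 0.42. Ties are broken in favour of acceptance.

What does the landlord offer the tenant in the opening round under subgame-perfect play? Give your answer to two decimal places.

Round 3 (the landlord proposes): the tenant gets 5 if talks fail, so the landlord offers 5 and keeps 55.
Round 2 (the tenant proposes): the landlord can get 55 next round, worth 0.92 × 55 = 50.6 now; the tenant offers that and keeps 9.4.
Round 1 (the landlord proposes): the tenant can get 9.4 next round, worth 0.42 × 9.4 = 3.948 now, so the landlord offers 3.948, keeping 56.052.

3.95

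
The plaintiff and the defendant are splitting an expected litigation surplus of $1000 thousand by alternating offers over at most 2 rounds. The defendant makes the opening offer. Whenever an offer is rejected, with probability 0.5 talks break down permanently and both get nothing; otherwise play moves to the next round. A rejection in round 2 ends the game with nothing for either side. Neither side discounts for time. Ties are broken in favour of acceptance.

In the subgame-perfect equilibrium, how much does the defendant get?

500

Round 2 (the plaintiff proposes): rejection yields 0 for the defendant; the plaintiff offers 0 and keeps 1000.
Round 1 (the defendant proposes): rejecting gives the plaintiff an expected 0.5 × 1000 = 500; the defendant offers that and keeps 500.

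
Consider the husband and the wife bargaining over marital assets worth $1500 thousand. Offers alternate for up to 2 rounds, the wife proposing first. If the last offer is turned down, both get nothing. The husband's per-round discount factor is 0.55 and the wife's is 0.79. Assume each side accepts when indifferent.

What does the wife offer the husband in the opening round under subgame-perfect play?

825

By backward induction:
Round 2 (the husband proposes): rejection yields 0 for the wife; the husband offers 0 and keeps 1500.
Round 1 (the wife proposes): the husband can get 1500 next round, worth 0.55 × 1500 = 825 now, so the wife offers 825, keeping 675.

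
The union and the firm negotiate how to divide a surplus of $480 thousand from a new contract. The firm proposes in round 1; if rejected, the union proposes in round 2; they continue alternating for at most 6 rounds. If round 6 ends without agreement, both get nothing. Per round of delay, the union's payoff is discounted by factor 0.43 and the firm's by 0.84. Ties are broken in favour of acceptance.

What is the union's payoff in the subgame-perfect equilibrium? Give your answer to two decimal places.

Round 6 (the union proposes): rejection yields 0 for the firm; the union offers 0 and keeps 480.
Round 5 (the firm proposes): the union can get 480 next round, worth 0.43 × 480 = 206.4 now; the firm offers that and keeps 273.6.
Round 4 (the union proposes): the firm can get 273.6 next round, worth 0.84 × 273.6 = 229.824 now, so the union offers 229.824, keeping 250.176.
Round 3 (the firm proposes): the union can get 250.176 next round, worth 0.43 × 250.176 = 107.57568 now, so the firm offers 107.57568, keeping 372.42432.
Round 2 (the union proposes): the firm can get 372.42432 next round, worth 0.84 × 372.42432 = 312.8364288 now; the union offers that and keeps 167.1635712.
Round 1 (the firm proposes): the union can get 167.1635712 next round, worth 0.43 × 167.1635712 = 71.880335616 now, so the firm offers 71.880335616, keeping 408.119664384.

71.88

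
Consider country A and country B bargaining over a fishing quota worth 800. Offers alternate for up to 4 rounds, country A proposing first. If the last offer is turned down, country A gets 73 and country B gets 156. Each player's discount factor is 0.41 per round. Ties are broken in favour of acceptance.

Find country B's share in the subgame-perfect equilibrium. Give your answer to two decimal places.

243.63

Round 4 (country B proposes): country A gets 73 if talks fail, so country B offers 73 and keeps 727.
Round 3 (country A proposes): country B can get 727 next round, worth 0.41 × 727 = 298.07 now, so country A offers 298.07, keeping 501.93.
Round 2 (country B proposes): country A can get 501.93 next round, worth 0.41 × 501.93 = 205.7913 now. Country B offers 205.7913 and keeps 800 − 205.7913 = 594.2087.
Round 1 (country A proposes): country B can get 594.2087 next round, worth 0.41 × 594.2087 = 243.625567 now. Country A offers 243.625567 and keeps 800 − 243.625567 = 556.374433.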